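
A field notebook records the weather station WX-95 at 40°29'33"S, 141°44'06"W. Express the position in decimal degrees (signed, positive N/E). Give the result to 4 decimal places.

-40.4925°, -141.7350°

lat: 40.4925° S → -40.4925°
lon: 141.7350° W → -141.7350°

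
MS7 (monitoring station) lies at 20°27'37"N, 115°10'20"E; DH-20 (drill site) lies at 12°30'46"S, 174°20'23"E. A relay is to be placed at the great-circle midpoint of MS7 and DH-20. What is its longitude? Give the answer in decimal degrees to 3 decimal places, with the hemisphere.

MS7: φ = +20.46028°, λ = +115.17222°
DH-20: φ = -12.51278°, λ = +174.33972°
Bx = cos φ₂ cos Δλ = 0.500356,  By = cos φ₂ sin Δλ = 0.838274
φₘ = atan2(sin φ₁ + sin φ₂, √((cos φ₁ + Bx)² + By²)) = 4.56678°
λₘ = λ₁ + atan2(By, cos φ₁ + Bx) = 145.42467°

145.425°E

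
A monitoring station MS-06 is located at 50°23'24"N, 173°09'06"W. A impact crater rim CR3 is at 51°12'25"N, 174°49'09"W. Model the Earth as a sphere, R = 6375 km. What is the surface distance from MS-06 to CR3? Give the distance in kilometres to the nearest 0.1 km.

MS-06: φ = +50.39000°, λ = -173.15167°
CR3: φ = +51.20694°, λ = -174.81917°
Δφ = 0.8169°,  Δλ = -1.6675°
a = sin²(Δφ/2) + cos φ₁ cos φ₂ sin²(Δλ/2) = 0.000135
c = 2·arcsin(√a) = 0.023273 rad = 1.3334°
d = R·c = 6375 × 0.023273 = 148.4 km

148.4 km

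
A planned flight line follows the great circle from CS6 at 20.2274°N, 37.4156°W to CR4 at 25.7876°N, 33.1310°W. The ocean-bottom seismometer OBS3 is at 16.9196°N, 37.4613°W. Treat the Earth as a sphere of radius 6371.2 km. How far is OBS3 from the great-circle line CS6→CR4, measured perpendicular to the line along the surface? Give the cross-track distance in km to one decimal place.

δ₁₃ = central angle CS6→OBS3 = 0.057737 rad  (haversine)
θ₁₃ = bearing CS6→OBS3 = 180.758°,  θ₁₂ = bearing CS6→CR4 = 34.532°
dₓₜ = R·arcsin(sin δ₁₃ · sin(θ₁₃ − θ₁₂)) = 6371.2·arcsin(0.05770·sin(146.226°)) = 204.420 km
|dₓₜ| = 204.420 km

204.4 km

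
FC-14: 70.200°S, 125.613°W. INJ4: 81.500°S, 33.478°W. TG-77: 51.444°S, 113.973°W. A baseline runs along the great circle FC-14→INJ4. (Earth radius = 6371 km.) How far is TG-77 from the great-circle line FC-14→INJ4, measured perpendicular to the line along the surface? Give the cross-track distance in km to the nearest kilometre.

δ₁₃ = central angle FC-14→TG-77 = 0.340600 rad  (haversine)
θ₁₃ = bearing FC-14→TG-77 = 22.114°,  θ₁₂ = bearing FC-14→INJ4 = 156.531°
dₓₜ = R·arcsin(sin δ₁₃ · sin(θ₁₃ − θ₁₂)) = 6371·arcsin(0.33405·sin(-134.417°)) = -1534.950 km
|dₓₜ| = 1534.950 km

1535 km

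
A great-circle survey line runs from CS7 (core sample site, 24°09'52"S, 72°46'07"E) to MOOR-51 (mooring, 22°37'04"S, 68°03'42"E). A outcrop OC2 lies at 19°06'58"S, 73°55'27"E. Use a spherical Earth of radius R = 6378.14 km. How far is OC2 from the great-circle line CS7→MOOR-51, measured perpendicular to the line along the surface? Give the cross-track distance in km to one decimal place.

CS7: φ = -24.16444°, λ = +72.76861°
MOOR-51: φ = -22.61778°, λ = +68.06167°
OC2: φ = -19.11611°, λ = +73.92417°
δ₁₃ = central angle CS7→OC2 = 0.090080 rad  (haversine)
θ₁₃ = bearing CS7→OC2 = 12.229°,  θ₁₂ = bearing CS7→MOOR-51 = 288.753°
dₓₜ = R·arcsin(sin δ₁₃ · sin(θ₁₃ − θ₁₂)) = 6378.14·arcsin(0.08996·sin(-276.524°)) = 570.815 km
|dₓₜ| = 570.815 km

570.8 km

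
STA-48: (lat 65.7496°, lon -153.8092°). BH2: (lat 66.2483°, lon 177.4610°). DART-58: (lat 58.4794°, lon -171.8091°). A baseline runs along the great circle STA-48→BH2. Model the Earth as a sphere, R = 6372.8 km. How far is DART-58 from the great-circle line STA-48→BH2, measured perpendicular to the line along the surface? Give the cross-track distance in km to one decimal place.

913.0 km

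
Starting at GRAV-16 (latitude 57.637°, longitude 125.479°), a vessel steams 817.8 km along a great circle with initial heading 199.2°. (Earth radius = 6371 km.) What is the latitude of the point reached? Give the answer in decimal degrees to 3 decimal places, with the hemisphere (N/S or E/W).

δ = d/R = 817.8/6371 = 0.128363 rad
φ₂ = arcsin(sin φ₁ cos δ + cos φ₁ sin δ cos θ)
   = arcsin(0.84467·0.99177 + 0.53528·0.12801·-0.94438) = 50.62533°
λ₂ = λ₁ + atan2(sin θ sin δ cos φ₁, cos δ − sin φ₁ sin φ₂) = 121.67402°

50.625°N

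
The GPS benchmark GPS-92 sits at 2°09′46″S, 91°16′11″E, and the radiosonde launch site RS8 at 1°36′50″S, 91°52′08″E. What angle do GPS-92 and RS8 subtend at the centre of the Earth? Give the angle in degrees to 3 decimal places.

0.812°

GPS-92: φ = -2.16278°, λ = +91.26972°
RS8: φ = -1.61389°, λ = +91.86889°
Δφ = 0.5489°,  Δλ = 0.5992°
a = sin²(Δφ/2) + cos φ₁ cos φ₂ sin²(Δλ/2) = 0.000050
c = 2·arcsin(√a) = 0.014178 rad = 0.8123°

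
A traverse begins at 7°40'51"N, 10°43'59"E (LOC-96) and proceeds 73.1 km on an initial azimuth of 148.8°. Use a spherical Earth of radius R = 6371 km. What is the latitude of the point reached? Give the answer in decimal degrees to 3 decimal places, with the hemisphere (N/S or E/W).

LOC-96: φ = +7.68083°, λ = +10.73306°
δ = d/R = 73.1/6371 = 0.011474 rad
φ₂ = arcsin(sin φ₁ cos δ + cos φ₁ sin δ cos θ)
   = arcsin(0.13365·0.99993 + 0.99103·0.01147·-0.85536) = 7.11838°
λ₂ = λ₁ + atan2(sin θ sin δ cos φ₁, cos δ − sin φ₁ sin φ₂) = 11.07625°

7.118°N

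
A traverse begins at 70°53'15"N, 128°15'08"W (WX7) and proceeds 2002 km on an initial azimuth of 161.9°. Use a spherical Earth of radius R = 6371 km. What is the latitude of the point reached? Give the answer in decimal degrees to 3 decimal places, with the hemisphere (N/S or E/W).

53.361°N

WX7: φ = +70.88750°, λ = -128.25222°
δ = d/R = 2002/6371 = 0.314236 rad
φ₂ = arcsin(sin φ₁ cos δ + cos φ₁ sin δ cos θ)
   = arcsin(0.94488·0.95103 + 0.32742·0.30909·-0.95052) = 53.36122°
λ₂ = λ₁ + atan2(sin θ sin δ cos φ₁, cos δ − sin φ₁ sin φ₂) = -118.99239°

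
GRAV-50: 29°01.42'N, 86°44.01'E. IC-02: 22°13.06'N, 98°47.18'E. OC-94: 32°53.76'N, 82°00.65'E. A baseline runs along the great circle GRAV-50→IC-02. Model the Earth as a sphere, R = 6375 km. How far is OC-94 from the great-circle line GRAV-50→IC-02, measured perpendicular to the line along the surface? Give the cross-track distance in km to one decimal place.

GRAV-50: φ = +29.02367°, λ = +86.73350°
IC-02: φ = +22.21767°, λ = +98.78633°
OC-94: φ = +32.89600°, λ = +82.01083°
δ₁₃ = central angle GRAV-50→OC-94 = 0.097770 rad  (haversine)
θ₁₃ = bearing GRAV-50→OC-94 = 314.911°,  θ₁₂ = bearing GRAV-50→IC-02 = 119.328°
dₓₜ = R·arcsin(sin δ₁₃ · sin(θ₁₃ − θ₁₂)) = 6375·arcsin(0.09761·sin(195.582°)) = -167.183 km
|dₓₜ| = 167.183 km

167.2 km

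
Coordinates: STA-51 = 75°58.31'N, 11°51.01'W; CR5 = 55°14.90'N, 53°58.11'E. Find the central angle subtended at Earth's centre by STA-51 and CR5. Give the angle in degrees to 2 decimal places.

31.38°

STA-51: φ = +75.97183°, λ = -11.85017°
CR5: φ = +55.24833°, λ = +53.96850°
Δφ = -20.7235°,  Δλ = 65.8187°
a = sin²(Δφ/2) + cos φ₁ cos φ₂ sin²(Δλ/2) = 0.073137
c = 2·arcsin(√a) = 0.547698 rad = 31.3808°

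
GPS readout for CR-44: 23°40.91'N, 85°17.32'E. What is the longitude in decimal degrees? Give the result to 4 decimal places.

85.2887°E

85° + 17.32′/60 = 85 + 0.28867 = 85.2887°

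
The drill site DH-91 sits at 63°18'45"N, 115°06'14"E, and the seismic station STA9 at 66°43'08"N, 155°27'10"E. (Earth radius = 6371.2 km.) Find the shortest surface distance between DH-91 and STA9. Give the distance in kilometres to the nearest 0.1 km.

1896.9 km

DH-91: φ = +63.31250°, λ = +115.10389°
STA9: φ = +66.71889°, λ = +155.45278°
Δφ = 3.4064°,  Δλ = 40.3489°
a = sin²(Δφ/2) + cos φ₁ cos φ₂ sin²(Δλ/2) = 0.021997
c = 2·arcsin(√a) = 0.297727 rad = 17.0585°
d = R·c = 6371.2 × 0.297727 = 1896.9 km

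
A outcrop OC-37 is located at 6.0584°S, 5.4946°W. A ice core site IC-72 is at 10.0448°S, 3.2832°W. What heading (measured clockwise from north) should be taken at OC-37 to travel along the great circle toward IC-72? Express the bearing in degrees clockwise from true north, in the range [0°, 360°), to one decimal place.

Δλ = 2.2114°
y = sin Δλ · cos φ₂ = 0.037995
x = cos φ₁ sin φ₂ − sin φ₁ cos φ₂ cos Δλ = -0.069597
θ = atan2(y, x) = 151.3685° → 151.3685° (mod 360°)

151.4°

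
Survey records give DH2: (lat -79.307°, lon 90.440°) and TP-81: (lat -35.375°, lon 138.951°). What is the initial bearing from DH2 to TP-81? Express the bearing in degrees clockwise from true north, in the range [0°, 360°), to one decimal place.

55.3°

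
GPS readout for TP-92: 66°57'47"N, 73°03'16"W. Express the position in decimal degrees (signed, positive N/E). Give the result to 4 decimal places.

+66.9631°, -73.0544°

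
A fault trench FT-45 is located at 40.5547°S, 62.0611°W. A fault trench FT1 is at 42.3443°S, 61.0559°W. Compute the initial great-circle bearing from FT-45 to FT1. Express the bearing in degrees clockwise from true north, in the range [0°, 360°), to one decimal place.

157.5°

Δλ = 1.0052°
y = sin Δλ · cos φ₂ = 0.012966
x = cos φ₁ sin φ₂ − sin φ₁ cos φ₂ cos Δλ = -0.031303
θ = atan2(y, x) = 157.4999° → 157.4999° (mod 360°)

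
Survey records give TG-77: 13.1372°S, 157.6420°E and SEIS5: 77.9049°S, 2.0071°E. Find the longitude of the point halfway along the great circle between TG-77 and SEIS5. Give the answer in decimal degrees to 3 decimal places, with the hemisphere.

151.342°E

Bx = cos φ₂ cos Δλ = -0.190873,  By = cos φ₂ sin Δλ = -0.086444
φₘ = atan2(sin φ₁ + sin φ₂, √((cos φ₁ + Bx)² + By²)) = -56.82904°
λₘ = λ₁ + atan2(By, cos φ₁ + Bx) = 151.34168°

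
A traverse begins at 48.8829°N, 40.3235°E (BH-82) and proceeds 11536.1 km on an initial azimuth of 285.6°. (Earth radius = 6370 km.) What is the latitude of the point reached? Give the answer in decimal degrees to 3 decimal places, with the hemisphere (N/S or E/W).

0.428°S

δ = d/R = 11536.1/6370 = 1.811005 rad
φ₂ = arcsin(sin φ₁ cos δ + cos φ₁ sin δ cos θ)
   = arcsin(0.75337·-0.23791 + 0.65760·0.97129·0.26892) = -0.42775°
λ₂ = λ₁ + atan2(sin θ sin δ cos φ₁, cos δ − sin φ₁ sin φ₂) = -70.36180°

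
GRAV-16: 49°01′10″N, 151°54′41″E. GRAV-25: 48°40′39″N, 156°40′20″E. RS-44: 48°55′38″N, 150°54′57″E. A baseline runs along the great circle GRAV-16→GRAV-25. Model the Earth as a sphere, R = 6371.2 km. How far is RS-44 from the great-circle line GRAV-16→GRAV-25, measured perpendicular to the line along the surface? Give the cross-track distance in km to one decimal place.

GRAV-16: φ = +49.01944°, λ = +151.91139°
GRAV-25: φ = +48.67750°, λ = +156.67222°
RS-44: φ = +48.92722°, λ = +150.91583°
δ₁₃ = central angle GRAV-16→RS-44 = 0.011519 rad  (haversine)
θ₁₃ = bearing GRAV-16→RS-44 = 262.343°,  θ₁₂ = bearing GRAV-16→GRAV-25 = 94.433°
dₓₜ = R·arcsin(sin δ₁₃ · sin(θ₁₃ − θ₁₂)) = 6371.2·arcsin(0.01152·sin(167.910°)) = 15.370 km
|dₓₜ| = 15.370 km

15.4 km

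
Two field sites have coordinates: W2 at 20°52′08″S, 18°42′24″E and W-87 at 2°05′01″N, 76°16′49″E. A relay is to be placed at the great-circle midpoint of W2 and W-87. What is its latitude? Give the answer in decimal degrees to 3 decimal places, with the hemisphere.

10.687°S

W2: φ = -20.86889°, λ = +18.70667°
W-87: φ = +2.08361°, λ = +76.28028°
Bx = cos φ₂ cos Δλ = 0.535861,  By = cos φ₂ sin Δλ = 0.843523
φₘ = atan2(sin φ₁ + sin φ₂, √((cos φ₁ + Bx)² + By²)) = -10.68661°
λₘ = λ₁ + atan2(By, cos φ₁ + Bx) = 48.55060°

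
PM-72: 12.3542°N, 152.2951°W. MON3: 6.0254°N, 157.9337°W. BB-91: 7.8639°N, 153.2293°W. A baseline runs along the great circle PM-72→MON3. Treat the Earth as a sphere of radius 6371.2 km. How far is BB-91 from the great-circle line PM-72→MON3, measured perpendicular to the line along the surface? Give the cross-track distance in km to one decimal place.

δ₁₃ = central angle PM-72→BB-91 = 0.079997 rad  (haversine)
θ₁₃ = bearing PM-72→BB-91 = 191.660°,  θ₁₂ = bearing PM-72→MON3 = 221.821°
dₓₜ = R·arcsin(sin δ₁₃ · sin(θ₁₃ − θ₁₂)) = 6371.2·arcsin(0.07991·sin(-30.160°)) = -255.866 km
|dₓₜ| = 255.866 km

255.9 km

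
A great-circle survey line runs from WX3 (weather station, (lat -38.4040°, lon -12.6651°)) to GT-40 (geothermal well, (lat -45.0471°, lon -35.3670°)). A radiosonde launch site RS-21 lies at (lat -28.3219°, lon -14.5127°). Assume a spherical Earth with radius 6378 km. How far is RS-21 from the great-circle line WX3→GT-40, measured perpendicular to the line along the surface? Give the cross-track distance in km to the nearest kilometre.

1069 km

δ₁₃ = central angle WX3→RS-21 = 0.178003 rad  (haversine)
θ₁₃ = bearing WX3→RS-21 = 350.776°,  θ₁₂ = bearing WX3→GT-40 = 241.235°
dₓₜ = R·arcsin(sin δ₁₃ · sin(θ₁₃ − θ₁₂)) = 6378·arcsin(0.17706·sin(109.541°)) = 1069.270 km
|dₓₜ| = 1069.270 km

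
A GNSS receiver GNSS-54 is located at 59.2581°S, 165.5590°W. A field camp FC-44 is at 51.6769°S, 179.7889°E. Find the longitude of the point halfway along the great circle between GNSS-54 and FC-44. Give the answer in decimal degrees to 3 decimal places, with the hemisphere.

173.594°W

Bx = cos φ₂ cos Δλ = 0.599930,  By = cos φ₂ sin Δλ = -0.156853
φₘ = atan2(sin φ₁ + sin φ₂, √((cos φ₁ + Bx)² + By²)) = -55.68446°
λₘ = λ₁ + atan2(By, cos φ₁ + Bx) = -173.59427°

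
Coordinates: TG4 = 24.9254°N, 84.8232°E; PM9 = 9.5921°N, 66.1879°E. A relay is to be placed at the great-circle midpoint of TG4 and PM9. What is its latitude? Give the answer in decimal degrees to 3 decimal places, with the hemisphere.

17.475°N

Bx = cos φ₂ cos Δλ = 0.934324,  By = cos φ₂ sin Δλ = -0.315076
φₘ = atan2(sin φ₁ + sin φ₂, √((cos φ₁ + Bx)² + By²)) = 17.47516°
λₘ = λ₁ + atan2(By, cos φ₁ + Bx) = 75.11241°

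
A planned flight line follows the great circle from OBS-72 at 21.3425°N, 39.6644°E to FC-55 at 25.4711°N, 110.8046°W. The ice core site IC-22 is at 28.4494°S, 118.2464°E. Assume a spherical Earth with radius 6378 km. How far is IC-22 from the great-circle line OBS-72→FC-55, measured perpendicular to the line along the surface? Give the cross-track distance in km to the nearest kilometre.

δ₁₃ = central angle OBS-72→IC-22 = 1.582050 rad  (haversine)
θ₁₃ = bearing OBS-72→IC-22 = 120.470°,  θ₁₂ = bearing OBS-72→FC-55 = 327.047°
dₓₜ = R·arcsin(sin δ₁₃ · sin(θ₁₃ − θ₁₂)) = 6378·arcsin(0.99994·sin(-206.576°)) = 2958.217 km
|dₓₜ| = 2958.217 km

2958 km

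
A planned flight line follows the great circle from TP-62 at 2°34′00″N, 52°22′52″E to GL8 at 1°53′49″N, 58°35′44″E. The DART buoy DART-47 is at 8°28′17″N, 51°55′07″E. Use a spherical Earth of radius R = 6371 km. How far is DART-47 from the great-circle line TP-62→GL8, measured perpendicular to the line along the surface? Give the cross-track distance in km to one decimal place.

647.6 km

TP-62: φ = +2.56667°, λ = +52.38111°
GL8: φ = +1.89694°, λ = +58.59556°
DART-47: φ = +8.47139°, λ = +51.91861°
δ₁₃ = central angle TP-62→DART-47 = 0.103369 rad  (haversine)
θ₁₃ = bearing TP-62→DART-47 = 355.562°,  θ₁₂ = bearing TP-62→GL8 = 96.028°
dₓₜ = R·arcsin(sin δ₁₃ · sin(θ₁₃ − θ₁₂)) = 6371·arcsin(0.10319·sin(259.534°)) = -647.571 km
|dₓₜ| = 647.571 km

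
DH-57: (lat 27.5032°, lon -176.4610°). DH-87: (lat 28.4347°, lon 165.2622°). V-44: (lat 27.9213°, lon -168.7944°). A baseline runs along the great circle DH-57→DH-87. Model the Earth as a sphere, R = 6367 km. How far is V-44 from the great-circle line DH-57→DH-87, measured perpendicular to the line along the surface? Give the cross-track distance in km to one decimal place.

δ₁₃ = central angle DH-57→V-44 = 0.118664 rad  (haversine)
θ₁₃ = bearing DH-57→V-44 = 84.696°,  θ₁₂ = bearing DH-57→DH-87 = 277.589°
dₓₜ = R·arcsin(sin δ₁₃ · sin(θ₁₃ − θ₁₂)) = 6367·arcsin(0.11839·sin(-192.894°)) = 168.215 km
|dₓₜ| = 168.215 km

168.2 km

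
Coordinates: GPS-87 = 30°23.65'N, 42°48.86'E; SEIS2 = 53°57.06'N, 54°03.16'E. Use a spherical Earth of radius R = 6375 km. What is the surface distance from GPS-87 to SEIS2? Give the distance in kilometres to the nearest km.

GPS-87: φ = +30.39417°, λ = +42.81433°
SEIS2: φ = +53.95100°, λ = +54.05267°
Δφ = 23.5568°,  Δλ = 11.2383°
a = sin²(Δφ/2) + cos φ₁ cos φ₂ sin²(Δλ/2) = 0.046535
c = 2·arcsin(√a) = 0.434856 rad = 24.9154°
d = R·c = 6375 × 0.434856 = 2772.2 km

2772 km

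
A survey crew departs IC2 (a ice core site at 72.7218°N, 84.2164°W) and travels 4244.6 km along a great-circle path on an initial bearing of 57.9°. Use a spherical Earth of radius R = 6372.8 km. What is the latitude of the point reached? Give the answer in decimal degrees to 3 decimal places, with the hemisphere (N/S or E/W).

58.028°N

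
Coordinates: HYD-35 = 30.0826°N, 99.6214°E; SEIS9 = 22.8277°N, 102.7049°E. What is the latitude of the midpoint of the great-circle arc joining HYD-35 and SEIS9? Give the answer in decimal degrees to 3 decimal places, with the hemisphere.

26.463°N

Bx = cos φ₂ cos Δλ = 0.920341,  By = cos φ₂ sin Δλ = 0.049578
φₘ = atan2(sin φ₁ + sin φ₂, √((cos φ₁ + Bx)² + By²)) = 26.46342°
λₘ = λ₁ + atan2(By, cos φ₁ + Bx) = 101.21180°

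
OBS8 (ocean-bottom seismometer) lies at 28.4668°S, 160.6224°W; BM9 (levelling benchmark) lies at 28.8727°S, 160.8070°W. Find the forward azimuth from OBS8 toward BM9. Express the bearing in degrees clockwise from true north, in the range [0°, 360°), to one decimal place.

201.7°

Δλ = -0.1846°
y = sin Δλ · cos φ₂ = -0.002821
x = cos φ₁ sin φ₂ − sin φ₁ cos φ₂ cos Δλ = -0.007086
θ = atan2(y, x) = -158.2905° → 201.7095° (mod 360°)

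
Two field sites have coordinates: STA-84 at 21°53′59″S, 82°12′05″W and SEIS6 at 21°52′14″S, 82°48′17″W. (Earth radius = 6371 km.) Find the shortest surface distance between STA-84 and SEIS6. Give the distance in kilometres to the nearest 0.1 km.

STA-84: φ = -21.89972°, λ = -82.20139°
SEIS6: φ = -21.87056°, λ = -82.80472°
Δφ = 0.0292°,  Δλ = -0.6033°
a = sin²(Δφ/2) + cos φ₁ cos φ₂ sin²(Δλ/2) = 0.000024
c = 2·arcsin(√a) = 0.009785 rad = 0.5606°
d = R·c = 6371 × 0.009785 = 62.3 km

62.3 km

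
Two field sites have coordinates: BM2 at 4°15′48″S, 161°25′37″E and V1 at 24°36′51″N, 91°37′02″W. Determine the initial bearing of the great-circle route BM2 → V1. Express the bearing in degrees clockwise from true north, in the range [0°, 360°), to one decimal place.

65.5°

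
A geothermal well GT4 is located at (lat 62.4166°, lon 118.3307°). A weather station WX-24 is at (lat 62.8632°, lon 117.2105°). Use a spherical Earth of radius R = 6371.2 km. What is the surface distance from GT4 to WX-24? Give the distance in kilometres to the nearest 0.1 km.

75.8 km

Δφ = 0.4466°,  Δλ = -1.1202°
a = sin²(Δφ/2) + cos φ₁ cos φ₂ sin²(Δλ/2) = 0.000035
c = 2·arcsin(√a) = 0.011895 rad = 0.6815°
d = R·c = 6371.2 × 0.011895 = 75.8 km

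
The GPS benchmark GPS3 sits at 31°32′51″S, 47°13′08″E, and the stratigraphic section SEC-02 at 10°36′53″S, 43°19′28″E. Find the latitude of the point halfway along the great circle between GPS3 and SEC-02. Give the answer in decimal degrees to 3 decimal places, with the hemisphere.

21.092°S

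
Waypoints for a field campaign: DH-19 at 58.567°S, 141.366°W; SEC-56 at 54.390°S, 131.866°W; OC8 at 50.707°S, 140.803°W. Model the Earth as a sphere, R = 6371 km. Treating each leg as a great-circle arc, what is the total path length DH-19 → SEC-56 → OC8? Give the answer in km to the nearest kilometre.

1474 km

DH-19→SEC-56: c = 0.116862 rad, d = 744.53 km
SEC-56→OC8: c = 0.114447 rad, d = 729.14 km
Total = 744.53 + 729.14 = 1473.67 km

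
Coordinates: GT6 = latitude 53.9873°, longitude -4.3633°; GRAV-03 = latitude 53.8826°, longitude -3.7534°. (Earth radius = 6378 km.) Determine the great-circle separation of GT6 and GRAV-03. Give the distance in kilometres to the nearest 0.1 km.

41.6 km

Δφ = -0.1047°,  Δλ = 0.6099°
a = sin²(Δφ/2) + cos φ₁ cos φ₂ sin²(Δλ/2) = 0.000011
c = 2·arcsin(√a) = 0.006528 rad = 0.3740°
d = R·c = 6378 × 0.006528 = 41.6 km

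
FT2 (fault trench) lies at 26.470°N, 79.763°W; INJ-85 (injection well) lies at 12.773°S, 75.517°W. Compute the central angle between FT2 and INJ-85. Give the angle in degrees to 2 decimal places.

39.46°

Δφ = -39.2430°,  Δλ = 4.2460°
a = sin²(Δφ/2) + cos φ₁ cos φ₂ sin²(Δλ/2) = 0.113963
c = 2·arcsin(√a) = 0.688698 rad = 39.4595°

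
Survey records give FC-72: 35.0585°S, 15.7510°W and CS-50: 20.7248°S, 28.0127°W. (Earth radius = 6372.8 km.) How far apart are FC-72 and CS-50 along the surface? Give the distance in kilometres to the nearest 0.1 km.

1994.9 km

Δφ = 14.3337°,  Δλ = -12.2617°
a = sin²(Δφ/2) + cos φ₁ cos φ₂ sin²(Δλ/2) = 0.024297
c = 2·arcsin(√a) = 0.313029 rad = 17.9352°
d = R·c = 6372.8 × 0.313029 = 1994.9 km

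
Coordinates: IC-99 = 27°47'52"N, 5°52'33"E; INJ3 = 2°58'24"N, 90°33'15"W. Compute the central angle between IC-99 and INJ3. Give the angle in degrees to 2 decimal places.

94.29°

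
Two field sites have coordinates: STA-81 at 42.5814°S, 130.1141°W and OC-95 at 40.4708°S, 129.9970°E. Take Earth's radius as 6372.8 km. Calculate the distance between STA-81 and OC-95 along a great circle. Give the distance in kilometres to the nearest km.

7779 km

Δφ = 2.1106°,  Δλ = -99.8889°
a = sin²(Δφ/2) + cos φ₁ cos φ₂ sin²(Δλ/2) = 0.328510
c = 2·arcsin(√a) = 1.220709 rad = 69.9414°
d = R·c = 6372.8 × 1.220709 = 7779.3 km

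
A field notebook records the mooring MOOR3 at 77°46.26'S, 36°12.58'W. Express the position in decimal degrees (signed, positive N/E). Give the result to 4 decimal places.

lat: 77.7710° S → -77.7710°
lon: 36.2097° W → -36.2097°

-77.7710°, -36.2097°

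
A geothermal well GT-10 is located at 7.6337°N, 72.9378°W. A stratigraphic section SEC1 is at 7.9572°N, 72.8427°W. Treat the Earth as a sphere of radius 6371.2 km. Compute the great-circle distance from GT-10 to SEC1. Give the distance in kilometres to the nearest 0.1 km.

37.5 km

Δφ = 0.3235°,  Δλ = 0.0951°
a = sin²(Δφ/2) + cos φ₁ cos φ₂ sin²(Δλ/2) = 0.000009
c = 2·arcsin(√a) = 0.005881 rad = 0.3369°
d = R·c = 6371.2 × 0.005881 = 37.5 km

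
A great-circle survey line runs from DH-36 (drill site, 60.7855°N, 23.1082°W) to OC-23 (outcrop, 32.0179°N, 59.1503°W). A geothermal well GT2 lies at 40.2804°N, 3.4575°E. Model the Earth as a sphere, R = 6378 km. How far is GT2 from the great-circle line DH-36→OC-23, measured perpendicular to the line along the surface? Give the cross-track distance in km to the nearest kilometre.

2789 km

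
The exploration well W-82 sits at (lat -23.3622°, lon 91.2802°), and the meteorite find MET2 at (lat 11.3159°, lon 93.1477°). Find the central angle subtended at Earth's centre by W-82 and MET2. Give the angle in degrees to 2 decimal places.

34.73°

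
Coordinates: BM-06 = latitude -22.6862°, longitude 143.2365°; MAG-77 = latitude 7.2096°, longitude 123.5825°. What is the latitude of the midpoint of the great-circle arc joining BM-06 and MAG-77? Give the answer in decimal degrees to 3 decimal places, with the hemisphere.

Bx = cos φ₂ cos Δλ = 0.934295,  By = cos φ₂ sin Δλ = -0.333680
φₘ = atan2(sin φ₁ + sin φ₂, √((cos φ₁ + Bx)² + By²)) = -7.85195°
λₘ = λ₁ + atan2(By, cos φ₁ + Bx) = 133.04946°

7.852°S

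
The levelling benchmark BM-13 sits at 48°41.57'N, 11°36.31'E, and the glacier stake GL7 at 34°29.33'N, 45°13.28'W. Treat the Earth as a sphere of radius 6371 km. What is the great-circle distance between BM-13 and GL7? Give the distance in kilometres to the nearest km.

4858 km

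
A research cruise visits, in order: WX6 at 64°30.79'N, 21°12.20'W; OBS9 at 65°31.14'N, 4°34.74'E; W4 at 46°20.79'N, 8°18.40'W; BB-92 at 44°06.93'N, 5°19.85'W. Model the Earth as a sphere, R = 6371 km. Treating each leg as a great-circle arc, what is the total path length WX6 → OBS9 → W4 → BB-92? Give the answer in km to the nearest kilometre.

3815 km

WX6: φ = +64.51317°, λ = -21.20333°
OBS9: φ = +65.51900°, λ = +4.57900°
W4: φ = +46.34650°, λ = -8.30667°
BB-92: φ = +44.11550°, λ = -5.33083°
WX6→OBS9: c = 0.189517 rad, d = 1207.42 km
OBS9→W4: c = 0.355908 rad, d = 2267.49 km
W4→BB-92: c = 0.053416 rad, d = 340.31 km
Total = 1207.42 + 2267.49 + 340.31 = 3815.22 km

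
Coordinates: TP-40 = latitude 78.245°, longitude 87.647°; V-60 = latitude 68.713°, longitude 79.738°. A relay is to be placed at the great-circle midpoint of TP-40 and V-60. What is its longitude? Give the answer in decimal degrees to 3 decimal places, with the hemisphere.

Bx = cos φ₂ cos Δλ = 0.359587,  By = cos φ₂ sin Δλ = -0.049954
φₘ = atan2(sin φ₁ + sin φ₂, √((cos φ₁ + Bx)² + By²)) = 73.51325°
λₘ = λ₁ + atan2(By, cos φ₁ + Bx) = 82.57930°

82.579°E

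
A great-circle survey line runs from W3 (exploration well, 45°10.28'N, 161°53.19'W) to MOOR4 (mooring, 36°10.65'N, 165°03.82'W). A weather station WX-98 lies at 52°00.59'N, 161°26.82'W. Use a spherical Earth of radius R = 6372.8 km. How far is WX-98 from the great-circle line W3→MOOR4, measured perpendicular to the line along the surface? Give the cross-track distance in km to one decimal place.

181.0 km

W3: φ = +45.17133°, λ = -161.88650°
MOOR4: φ = +36.17750°, λ = -165.06367°
WX-98: φ = +52.00983°, λ = -161.44700°
δ₁₃ = central angle W3→WX-98 = 0.119462 rad  (haversine)
θ₁₃ = bearing W3→WX-98 = 2.270°,  θ₁₂ = bearing W3→MOOR4 = 196.056°
dₓₜ = R·arcsin(sin δ₁₃ · sin(θ₁₃ − θ₁₂)) = 6372.8·arcsin(0.11918·sin(-193.785°)) = 180.998 km
|dₓₜ| = 180.998 km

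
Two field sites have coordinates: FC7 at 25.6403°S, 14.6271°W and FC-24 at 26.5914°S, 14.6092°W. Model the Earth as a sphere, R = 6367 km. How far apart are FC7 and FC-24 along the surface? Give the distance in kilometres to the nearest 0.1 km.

105.7 km

Δφ = -0.9511°,  Δλ = 0.0179°
a = sin²(Δφ/2) + cos φ₁ cos φ₂ sin²(Δλ/2) = 0.000069
c = 2·arcsin(√a) = 0.016602 rad = 0.9512°
d = R·c = 6367 × 0.016602 = 105.7 km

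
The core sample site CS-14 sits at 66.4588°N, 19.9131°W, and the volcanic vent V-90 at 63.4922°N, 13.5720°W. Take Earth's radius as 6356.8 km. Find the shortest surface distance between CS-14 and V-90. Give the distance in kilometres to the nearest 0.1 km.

443.3 km

Δφ = -2.9666°,  Δλ = 6.3411°
a = sin²(Δφ/2) + cos φ₁ cos φ₂ sin²(Δλ/2) = 0.001215
c = 2·arcsin(√a) = 0.069739 rad = 3.9957°
d = R·c = 6356.8 × 0.069739 = 443.3 km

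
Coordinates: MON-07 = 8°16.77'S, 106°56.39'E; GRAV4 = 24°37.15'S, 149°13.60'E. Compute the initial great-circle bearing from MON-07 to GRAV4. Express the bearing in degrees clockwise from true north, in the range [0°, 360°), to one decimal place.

117.3°

MON-07: φ = -8.27950°, λ = +106.93983°
GRAV4: φ = -24.61917°, λ = +149.22667°
Δλ = 42.2868°
y = sin Δλ · cos φ₂ = 0.611679
x = cos φ₁ sin φ₂ − sin φ₁ cos φ₂ cos Δλ = -0.315396
θ = atan2(y, x) = 117.2767° → 117.2767° (mod 360°)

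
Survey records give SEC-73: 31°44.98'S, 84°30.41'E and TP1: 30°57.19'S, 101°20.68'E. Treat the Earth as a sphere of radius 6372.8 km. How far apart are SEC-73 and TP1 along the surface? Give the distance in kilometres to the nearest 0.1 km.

1600.2 km

SEC-73: φ = -31.74967°, λ = +84.50683°
TP1: φ = -30.95317°, λ = +101.34467°
Δφ = 0.7965°,  Δλ = 16.8378°
a = sin²(Δφ/2) + cos φ₁ cos φ₂ sin²(Δλ/2) = 0.015680
c = 2·arcsin(√a) = 0.251102 rad = 14.3871°
d = R·c = 6372.8 × 0.251102 = 1600.2 km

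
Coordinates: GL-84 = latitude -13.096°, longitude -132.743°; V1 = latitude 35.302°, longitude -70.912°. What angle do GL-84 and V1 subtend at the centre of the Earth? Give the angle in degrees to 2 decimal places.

75.86°

Δφ = 48.3980°,  Δλ = 61.8310°
a = sin²(Δφ/2) + cos φ₁ cos φ₂ sin²(Δλ/2) = 0.377846
c = 2·arcsin(√a) = 1.323990 rad = 75.8590°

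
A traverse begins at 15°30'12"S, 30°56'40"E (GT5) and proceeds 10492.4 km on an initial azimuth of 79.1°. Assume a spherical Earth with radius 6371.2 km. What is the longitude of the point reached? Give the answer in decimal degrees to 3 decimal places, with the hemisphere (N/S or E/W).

GT5: φ = -15.50333°, λ = +30.94444°
δ = d/R = 10492.4/6371.2 = 1.646848 rad
φ₂ = arcsin(sin φ₁ cos δ + cos φ₁ sin δ cos θ)
   = arcsin(-0.26729·-0.07598 + 0.96361·0.99711·0.18910) = 11.65377°
λ₂ = λ₁ + atan2(sin θ sin δ cos φ₁, cos δ − sin φ₁ sin φ₂) = 122.27935°

122.279°E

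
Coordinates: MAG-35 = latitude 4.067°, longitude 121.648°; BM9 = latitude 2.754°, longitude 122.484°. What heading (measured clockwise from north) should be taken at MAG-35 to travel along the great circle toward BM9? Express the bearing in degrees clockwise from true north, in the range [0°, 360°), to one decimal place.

Δλ = 0.8360°
y = sin Δλ · cos φ₂ = 0.014574
x = cos φ₁ sin φ₂ − sin φ₁ cos φ₂ cos Δλ = -0.022907
θ = atan2(y, x) = 147.5348° → 147.5348° (mod 360°)

147.5°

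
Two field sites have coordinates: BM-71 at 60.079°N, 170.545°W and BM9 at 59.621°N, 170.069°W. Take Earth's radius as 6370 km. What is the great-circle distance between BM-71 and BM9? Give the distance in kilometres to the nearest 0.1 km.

Δφ = -0.4580°,  Δλ = 0.4760°
a = sin²(Δφ/2) + cos φ₁ cos φ₂ sin²(Δλ/2) = 0.000020
c = 2·arcsin(√a) = 0.009017 rad = 0.5166°
d = R·c = 6370 × 0.009017 = 57.4 km

57.4 km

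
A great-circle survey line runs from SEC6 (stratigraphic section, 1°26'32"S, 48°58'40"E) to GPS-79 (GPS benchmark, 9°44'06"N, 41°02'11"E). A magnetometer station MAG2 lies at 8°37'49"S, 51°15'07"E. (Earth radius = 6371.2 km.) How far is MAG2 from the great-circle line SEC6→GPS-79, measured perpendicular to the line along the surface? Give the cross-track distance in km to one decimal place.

254.3 km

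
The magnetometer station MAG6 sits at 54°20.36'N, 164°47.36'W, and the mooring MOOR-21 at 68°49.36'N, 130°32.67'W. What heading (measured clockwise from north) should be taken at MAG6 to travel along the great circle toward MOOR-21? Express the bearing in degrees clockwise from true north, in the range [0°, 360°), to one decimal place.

MAG6: φ = +54.33933°, λ = -164.78933°
MOOR-21: φ = +68.82267°, λ = -130.54450°
Δλ = 34.2448°
y = sin Δλ · cos φ₂ = 0.203290
x = cos φ₁ sin φ₂ − sin φ₁ cos φ₂ cos Δλ = 0.300982
θ = atan2(y, x) = 34.0359° → 34.0359° (mod 360°)

34.0°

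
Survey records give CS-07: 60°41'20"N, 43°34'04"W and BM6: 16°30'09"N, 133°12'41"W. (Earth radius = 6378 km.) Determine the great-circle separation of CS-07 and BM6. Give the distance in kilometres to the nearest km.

8403 km

CS-07: φ = +60.68889°, λ = -43.56778°
BM6: φ = +16.50250°, λ = -133.21139°
Δφ = -44.1864°,  Δλ = -89.6436°
a = sin²(Δφ/2) + cos φ₁ cos φ₂ sin²(Δλ/2) = 0.374695
c = 2·arcsin(√a) = 1.317486 rad = 75.4864°
d = R·c = 6378 × 1.317486 = 8402.9 km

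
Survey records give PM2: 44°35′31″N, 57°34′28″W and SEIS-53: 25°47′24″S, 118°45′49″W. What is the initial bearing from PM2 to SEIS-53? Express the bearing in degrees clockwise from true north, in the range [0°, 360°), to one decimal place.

PM2: φ = +44.59194°, λ = -57.57444°
SEIS-53: φ = -25.79000°, λ = -118.76361°
Δλ = -61.1892°
y = sin Δλ · cos φ₂ = -0.788940
x = cos φ₁ sin φ₂ − sin φ₁ cos φ₂ cos Δλ = -0.614460
θ = atan2(y, x) = -127.9130° → 232.0870° (mod 360°)

232.1°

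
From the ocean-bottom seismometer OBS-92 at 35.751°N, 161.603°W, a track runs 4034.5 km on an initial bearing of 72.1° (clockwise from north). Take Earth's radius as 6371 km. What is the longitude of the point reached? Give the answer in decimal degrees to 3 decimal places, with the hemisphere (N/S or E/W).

115.819°W

δ = d/R = 4034.5/6371 = 0.633260 rad
φ₂ = arcsin(sin φ₁ cos δ + cos φ₁ sin δ cos θ)
   = arcsin(0.58426·0.80610 + 0.81156·0.59178·0.30736) = 38.21316°
λ₂ = λ₁ + atan2(sin θ sin δ cos φ₁, cos δ − sin φ₁ sin φ₂) = -115.81939°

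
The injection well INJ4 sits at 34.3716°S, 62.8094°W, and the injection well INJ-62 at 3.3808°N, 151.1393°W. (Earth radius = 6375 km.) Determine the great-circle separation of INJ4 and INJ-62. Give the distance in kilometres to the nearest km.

10073 km

Δφ = 37.7524°,  Δλ = -88.3299°
a = sin²(Δφ/2) + cos φ₁ cos φ₂ sin²(Δλ/2) = 0.504640
c = 2·arcsin(√a) = 1.580076 rad = 90.5317°
d = R·c = 6375 × 1.580076 = 10073.0 km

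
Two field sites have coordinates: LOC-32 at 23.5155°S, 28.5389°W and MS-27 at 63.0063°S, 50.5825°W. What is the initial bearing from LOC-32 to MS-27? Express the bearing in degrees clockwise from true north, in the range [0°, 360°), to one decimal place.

Δλ = -22.0436°
y = sin Δλ · cos φ₂ = -0.170351
x = cos φ₁ sin φ₂ − sin φ₁ cos φ₂ cos Δλ = -0.649193
θ = atan2(y, x) = -165.2968° → 194.7032° (mod 360°)

194.7°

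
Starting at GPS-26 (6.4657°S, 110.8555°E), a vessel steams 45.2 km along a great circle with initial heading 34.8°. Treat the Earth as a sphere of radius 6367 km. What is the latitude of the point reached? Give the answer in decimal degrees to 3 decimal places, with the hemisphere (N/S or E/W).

6.132°S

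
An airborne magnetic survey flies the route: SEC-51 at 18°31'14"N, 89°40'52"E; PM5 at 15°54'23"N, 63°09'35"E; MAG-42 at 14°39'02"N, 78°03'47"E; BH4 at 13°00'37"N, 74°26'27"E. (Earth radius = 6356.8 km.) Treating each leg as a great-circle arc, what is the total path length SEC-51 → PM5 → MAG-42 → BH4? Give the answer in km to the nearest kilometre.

4854 km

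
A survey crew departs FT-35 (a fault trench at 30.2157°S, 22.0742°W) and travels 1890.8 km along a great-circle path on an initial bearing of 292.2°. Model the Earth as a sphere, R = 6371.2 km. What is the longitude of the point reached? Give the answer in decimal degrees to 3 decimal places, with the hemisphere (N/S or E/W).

δ = d/R = 1890.8/6371.2 = 0.296773 rad
φ₂ = arcsin(sin φ₁ cos δ + cos φ₁ sin δ cos θ)
   = arcsin(-0.50326·0.95629 + 0.86414·0.29244·0.37784) = -22.69185°
λ₂ = λ₁ + atan2(sin θ sin δ cos φ₁, cos δ − sin φ₁ sin φ₂) = -39.14030°

39.140°W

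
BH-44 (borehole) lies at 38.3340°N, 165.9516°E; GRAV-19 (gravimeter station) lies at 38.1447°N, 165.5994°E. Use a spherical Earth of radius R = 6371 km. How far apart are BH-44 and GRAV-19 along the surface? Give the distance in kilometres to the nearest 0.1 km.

37.3 km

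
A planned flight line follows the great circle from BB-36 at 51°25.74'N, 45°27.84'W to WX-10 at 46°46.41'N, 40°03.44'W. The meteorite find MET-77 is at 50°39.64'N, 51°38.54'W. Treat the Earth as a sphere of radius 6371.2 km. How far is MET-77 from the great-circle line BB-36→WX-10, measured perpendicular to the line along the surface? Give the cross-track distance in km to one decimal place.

BB-36: φ = +51.42900°, λ = -45.46400°
WX-10: φ = +46.77350°, λ = -40.05733°
MET-77: φ = +50.66067°, λ = -51.64233°
δ₁₃ = central angle BB-36→MET-77 = 0.069087 rad  (haversine)
θ₁₃ = bearing BB-36→MET-77 = 261.225°,  θ₁₂ = bearing BB-36→WX-10 = 140.678°
dₓₜ = R·arcsin(sin δ₁₃ · sin(θ₁₃ − θ₁₂)) = 6371.2·arcsin(0.06903·sin(120.547°)) = 378.997 km
|dₓₜ| = 378.997 km

379.0 km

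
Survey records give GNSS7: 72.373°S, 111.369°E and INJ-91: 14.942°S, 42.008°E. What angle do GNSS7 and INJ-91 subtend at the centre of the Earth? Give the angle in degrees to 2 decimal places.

69.58°

Δφ = 57.4310°,  Δλ = -69.3610°
a = sin²(Δφ/2) + cos φ₁ cos φ₂ sin²(Δλ/2) = 0.325568
c = 2·arcsin(√a) = 1.214439 rad = 69.5822°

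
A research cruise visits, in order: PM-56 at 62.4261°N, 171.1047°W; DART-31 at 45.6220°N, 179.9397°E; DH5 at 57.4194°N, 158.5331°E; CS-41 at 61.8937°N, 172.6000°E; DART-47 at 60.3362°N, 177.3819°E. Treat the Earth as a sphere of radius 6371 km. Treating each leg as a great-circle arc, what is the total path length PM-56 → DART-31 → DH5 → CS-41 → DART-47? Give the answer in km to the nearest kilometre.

5157 km

PM-56→DART-31: c = 0.306643 rad, d = 1953.63 km
DART-31→DH5: c = 0.308152 rad, d = 1963.24 km
DH5→CS-41: c = 0.146109 rad, d = 930.86 km
CS-41→DART-47: c = 0.048605 rad, d = 309.66 km
Total = 1953.63 + 1963.24 + 930.86 + 309.66 = 5157.39 km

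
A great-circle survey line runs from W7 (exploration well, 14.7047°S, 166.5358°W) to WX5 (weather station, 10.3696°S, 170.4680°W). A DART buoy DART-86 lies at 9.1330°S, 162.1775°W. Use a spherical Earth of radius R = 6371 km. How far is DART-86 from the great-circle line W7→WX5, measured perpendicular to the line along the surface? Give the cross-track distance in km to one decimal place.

767.8 km

δ₁₃ = central angle W7→DART-86 = 0.122437 rad  (haversine)
θ₁₃ = bearing W7→DART-86 = 37.904°,  θ₁₂ = bearing W7→WX5 = 318.032°
dₓₜ = R·arcsin(sin δ₁₃ · sin(θ₁₃ − θ₁₂)) = 6371·arcsin(0.12213·sin(-280.128°)) = 767.830 km
|dₓₜ| = 767.830 km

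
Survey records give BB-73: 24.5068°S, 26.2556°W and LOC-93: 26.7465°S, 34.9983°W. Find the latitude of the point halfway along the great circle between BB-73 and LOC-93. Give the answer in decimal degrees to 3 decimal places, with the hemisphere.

25.692°S

Bx = cos φ₂ cos Δλ = 0.882630,  By = cos φ₂ sin Δλ = -0.135735
φₘ = atan2(sin φ₁ + sin φ₂, √((cos φ₁ + Bx)² + By²)) = -25.69179°
λₘ = λ₁ + atan2(By, cos φ₁ + Bx) = -30.58588°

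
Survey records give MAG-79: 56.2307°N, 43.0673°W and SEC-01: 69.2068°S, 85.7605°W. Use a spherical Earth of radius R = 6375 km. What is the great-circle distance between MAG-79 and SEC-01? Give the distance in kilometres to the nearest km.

14376 km

Δφ = -125.4375°,  Δλ = -42.6932°
a = sin²(Δφ/2) + cos φ₁ cos φ₂ sin²(Δλ/2) = 0.816053
c = 2·arcsin(√a) = 2.255065 rad = 129.2057°
d = R·c = 6375 × 2.255065 = 14376.0 km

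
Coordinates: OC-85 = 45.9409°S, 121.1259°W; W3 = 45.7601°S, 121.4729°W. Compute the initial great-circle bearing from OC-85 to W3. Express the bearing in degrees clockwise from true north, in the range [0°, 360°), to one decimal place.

306.7°

Δλ = -0.3470°
y = sin Δλ · cos φ₂ = -0.004225
x = cos φ₁ sin φ₂ − sin φ₁ cos φ₂ cos Δλ = 0.003146
θ = atan2(y, x) = -53.3265° → 306.6735° (mod 360°)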